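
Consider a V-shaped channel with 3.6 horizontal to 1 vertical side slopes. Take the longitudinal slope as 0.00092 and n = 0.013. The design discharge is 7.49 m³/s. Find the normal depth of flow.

y_n = 1.15 m

Manning's equation rearranged: A R^(2/3) = nQ / (1·√S) = 0.013 × 7.49 / (√0.00092) = 3.21.
At y = 1.45 m: A R^(2/3) = 5.959 — high.
At y = 0.932 m: A R^(2/3) = 1.834 — low.
At y = 1.15 m: A R^(2/3) = 3.212 — matches.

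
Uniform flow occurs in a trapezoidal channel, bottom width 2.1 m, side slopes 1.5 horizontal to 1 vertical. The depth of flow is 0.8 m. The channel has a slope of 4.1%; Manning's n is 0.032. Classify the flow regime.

supercritical

With bottom width b = 2.1 m and side slope z = 1.5: A = (b + zy)y = (2.1 + 1.5×0.8)×0.8 = 2.64 m²; P = b + 2y√(1+z²) = 2.1 + 2×0.8×1.803 = 4.984 m.
Hydraulic radius R = A/P = 2.64/4.984 = 0.5296 m.
V = (1/n) R^(2/3) √S = (1/0.032) × 0.5296^(2/3) × √0.041 = 4.142 m/s. Hydraulic depth D_h = A/T = 2.64/4.5 = 0.5867 m.
Froude number Fr = V/√(g·D_h) = 4.142/√(9.81×0.5867) = 1.73, which is greater than 1, so the flow is supercritical.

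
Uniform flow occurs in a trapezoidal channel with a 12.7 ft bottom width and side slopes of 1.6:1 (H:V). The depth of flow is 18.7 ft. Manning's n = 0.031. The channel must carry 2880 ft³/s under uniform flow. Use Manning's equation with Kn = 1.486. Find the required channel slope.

With bottom width b = 12.7 ft and side slope z = 1.6: A = (b + zy)y = (12.7 + 1.6×18.7)×18.7 = 797 ft²; P = b + 2y√(1+z²) = 12.7 + 2×18.7×1.887 = 83.27 ft.
Hydraulic radius R = A/P = 797/83.27 = 9.572 ft.
From Manning's equation, S = [nQ / (1.486 A R^(2/3))]² = [0.031 × 2880 / (1.486 × 797 × 9.572^(2/3))]² = 0.00028.

S = 0.00028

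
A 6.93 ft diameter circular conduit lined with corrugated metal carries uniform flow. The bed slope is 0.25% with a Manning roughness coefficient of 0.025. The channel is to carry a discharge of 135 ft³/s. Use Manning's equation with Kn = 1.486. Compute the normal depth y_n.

y_n = 4.84 ft

Manning's equation rearranged: A R^(2/3) = nQ / (1.486·√S) = 0.025 × 135 / (1.486 × √0.0025) = 45.42.
Trying y = 3.56 ft: A R^(2/3) = 28.48 — low.
Trying y = 5.99 ft: A R^(2/3) = 56.73 — high.
Trying y = 4.84 ft: A R^(2/3) = 45.42 — close enough.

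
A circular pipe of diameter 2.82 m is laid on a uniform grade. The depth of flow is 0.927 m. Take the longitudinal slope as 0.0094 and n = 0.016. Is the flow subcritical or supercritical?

supercritical

For a circular section of diameter D = 2.82 m at depth y = 0.927 m, the central angle is θ = 2 arccos(1 − 2y/D) = 2.442 rad. Then A = (D²/8)(θ − sin θ) = 1.788 m² and P = Dθ/2 = 3.444 m.
Hydraulic radius R = A/P = 1.788/3.444 = 0.5192 m.
V = (1/n) R^(2/3) √S = (1/0.016) × 0.5192^(2/3) × √0.0094 = 3.914 m/s. Hydraulic depth D_h = A/T = 1.788/2.649 = 0.6749 m.
Froude number Fr = V/√(g·D_h) = 3.914/√(9.81×0.6749) = 1.52, which is greater than 1, so the flow is supercritical.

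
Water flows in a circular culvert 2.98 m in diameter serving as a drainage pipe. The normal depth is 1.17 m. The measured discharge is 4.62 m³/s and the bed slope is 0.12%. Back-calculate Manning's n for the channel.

For a circular section of diameter D = 2.98 m at depth y = 1.17 m, the central angle is θ = 2 arccos(1 − 2y/D) = 2.709 rad. Then A = (D²/8)(θ − sin θ) = 2.541 m² and P = Dθ/2 = 4.036 m.
Hydraulic radius R = A/P = 2.541/4.036 = 0.6296 m.
Rearranging Manning's equation: n = (1/Q) A R^(2/3) S^(1/2) = (1/4.62) × 2.541 × 0.6296^(2/3) × √0.0012 = 0.014.

n = 0.014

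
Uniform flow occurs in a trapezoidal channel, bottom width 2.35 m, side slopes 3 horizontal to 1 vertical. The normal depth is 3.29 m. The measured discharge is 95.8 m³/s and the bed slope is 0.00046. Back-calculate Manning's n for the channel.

n = 0.013

With bottom width b = 2.35 m and side slope z = 3: A = (b + zy)y = (2.35 + 3×3.29)×3.29 = 40.2 m²; P = b + 2y√(1+z²) = 2.35 + 2×3.29×3.162 = 23.16 m.
Hydraulic radius R = A/P = 40.2/23.16 = 1.736 m.
Rearranging Manning's equation: n = (1/Q) A R^(2/3) S^(1/2) = (1/95.8) × 40.2 × 1.736^(2/3) × √0.00046 = 0.013.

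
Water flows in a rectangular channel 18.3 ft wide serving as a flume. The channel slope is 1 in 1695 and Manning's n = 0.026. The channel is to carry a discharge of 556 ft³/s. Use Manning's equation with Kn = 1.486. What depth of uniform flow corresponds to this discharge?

Manning's equation rearranged: A R^(2/3) = nQ / (1.486·√S) = 0.026 × 556 / (1.486 × √0.00059) = 400.5.
Trying y = 5.68 ft: A R^(2/3) = 239.8 — too small.
Trying y = 8.23 ft: A R^(2/3) = 400.3 — ≈ 400.5.

y_n = 8.23 ft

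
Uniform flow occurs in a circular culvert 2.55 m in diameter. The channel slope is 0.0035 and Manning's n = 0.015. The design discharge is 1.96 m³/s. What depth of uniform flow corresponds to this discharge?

y_n = 0.624 m

Manning's equation rearranged: A R^(2/3) = nQ / (1·√S) = 0.015 × 1.96 / (√0.0035) = 0.497.
Trying y = 0.511 m: A R^(2/3) = 0.3326 — low.
Trying y = 0.683 m: A R^(2/3) = 0.5938 — high.
Trying y = 0.624 m: A R^(2/3) = 0.4966 — close enough.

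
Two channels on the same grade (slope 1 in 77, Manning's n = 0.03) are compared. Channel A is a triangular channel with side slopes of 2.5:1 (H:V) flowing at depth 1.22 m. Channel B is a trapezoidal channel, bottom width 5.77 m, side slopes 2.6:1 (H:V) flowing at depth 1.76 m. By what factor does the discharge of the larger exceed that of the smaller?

7.93

Channel A: For a triangular section with side slope z = 2.5: A = zy² = 2.5×1.22² = 3.721 m²; P = 2y√(1+z²) = 2×1.22×2.693 = 6.57 m. Hydraulic radius R = A/P = 3.721/6.57 = 0.5664 m. Q_A = (1/0.03)·3.721·0.5664^(2/3)·√0.01299 = 9.676 m³/s.
Channel B: With bottom width b = 5.77 m and side slope z = 2.6: A = (b + zy)y = (5.77 + 2.6×1.76)×1.76 = 18.21 m²; P = b + 2y√(1+z²) = 5.77 + 2×1.76×2.786 = 15.58 m. Hydraulic radius R = A/P = 18.21/15.58 = 1.169 m. Q_B = (1/0.03)·18.21·1.169^(2/3)·√0.01299 = 76.76 m³/s.
The larger discharge is 76.76 m³/s and the smaller is 9.676 m³/s; the ratio is 7.93.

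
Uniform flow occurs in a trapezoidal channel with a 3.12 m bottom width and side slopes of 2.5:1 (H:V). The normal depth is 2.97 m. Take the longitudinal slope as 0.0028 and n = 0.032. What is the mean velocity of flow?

With bottom width b = 3.12 m and side slope z = 2.5: A = (b + zy)y = (3.12 + 2.5×2.97)×2.97 = 31.32 m²; P = b + 2y√(1+z²) = 3.12 + 2×2.97×2.693 = 19.11 m.
Hydraulic radius R = A/P = 31.32/19.11 = 1.639 m.
From Manning's equation, V = (1/n) R^(2/3) S^(1/2) = (1/0.032) × 1.639^(2/3) × 0.0028^(1/2) = 2.3 m/s.

V = 2.3 m/s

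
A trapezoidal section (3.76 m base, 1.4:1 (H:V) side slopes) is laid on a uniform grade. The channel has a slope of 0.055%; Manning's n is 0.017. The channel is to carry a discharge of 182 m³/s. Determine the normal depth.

Manning's equation rearranged: A R^(2/3) = nQ / (1·√S) = 0.017 × 182 / (√0.00055) = 131.9.
At y = 4.72 m: A R^(2/3) = 88.86 — too small.
At y = 6.78 m: A R^(2/3) = 199.8 — too large.
At y = 5.64 m: A R^(2/3) = 131.8 — ≈ 131.9.

y_n = 5.64 m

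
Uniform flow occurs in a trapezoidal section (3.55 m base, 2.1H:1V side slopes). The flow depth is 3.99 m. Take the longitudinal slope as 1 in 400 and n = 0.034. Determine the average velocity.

With bottom width b = 3.55 m and side slope z = 2.1: A = (b + zy)y = (3.55 + 2.1×3.99)×3.99 = 47.6 m²; P = b + 2y√(1+z²) = 3.55 + 2×3.99×2.326 = 22.11 m.
Hydraulic radius R = A/P = 47.6/22.11 = 2.153 m.
From Manning's equation, V = (1/n) R^(2/3) S^(1/2) = (1/0.034) × 2.153^(2/3) × 0.0025^(1/2) = 2.45 m/s.

V = 2.45 m/s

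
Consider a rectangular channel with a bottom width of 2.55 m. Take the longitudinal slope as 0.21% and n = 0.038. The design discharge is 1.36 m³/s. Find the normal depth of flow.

Manning's equation rearranged: A R^(2/3) = nQ / (1·√S) = 0.038 × 1.36 / (√0.0021) = 1.128.
At y = 0.837 m: A R^(2/3) = 1.354 — over.
At y = 0.735 m: A R^(2/3) = 1.127 — matches.

y_n = 0.735 m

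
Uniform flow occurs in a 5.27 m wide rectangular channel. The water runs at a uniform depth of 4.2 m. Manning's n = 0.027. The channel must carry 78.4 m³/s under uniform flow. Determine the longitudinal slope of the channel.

S = 0.00481

Flow area A = b·y = 5.27 × 4.2 = 22.13 m². Wetted perimeter P = b + 2y = 5.27 + 2×4.2 = 13.67 m.
Hydraulic radius R = A/P = 22.13/13.67 = 1.619 m.
From Manning's equation, S = [nQ / (1 A R^(2/3))]² = [0.027 × 78.4 / (1 × 22.13 × 1.619^(2/3))]² = 0.00481.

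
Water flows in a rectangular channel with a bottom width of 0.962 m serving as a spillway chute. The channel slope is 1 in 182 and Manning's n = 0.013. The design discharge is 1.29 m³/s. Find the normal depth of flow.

Manning's equation rearranged: A R^(2/3) = nQ / (1·√S) = 0.013 × 1.29 / (√0.005495) = 0.2262.
Try y = 0.643 m: A R^(2/3) = 0.2617 — too large.
Try y = 0.476 m: A R^(2/3) = 0.1765 — too small.
Try y = 0.575 m: A R^(2/3) = 0.2264 — matches.

y_n = 0.575 m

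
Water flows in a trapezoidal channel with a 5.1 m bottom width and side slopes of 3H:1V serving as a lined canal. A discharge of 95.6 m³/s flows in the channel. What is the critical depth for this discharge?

y_c = 2.2 m

At critical depth, Q² T / (g A³) = 1, i.e. A³/T = Q²/g = 95.6²/9.81 = 931.6.
Try y = 2.39 m: A³/T = 1297 — high.
Try y = 2.2 m: A³/T = 931.9 — close enough.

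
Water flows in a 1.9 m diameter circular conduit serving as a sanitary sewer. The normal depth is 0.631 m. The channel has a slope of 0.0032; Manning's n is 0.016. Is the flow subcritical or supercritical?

subcritical

For a circular section of diameter D = 1.9 m at depth y = 0.631 m, the central angle is θ = 2 arccos(1 − 2y/D) = 2.457 rad. Then A = (D²/8)(θ − sin θ) = 0.8231 m² and P = Dθ/2 = 2.334 m.
Hydraulic radius R = A/P = 0.8231/2.334 = 0.3527 m.
V = (1/n) R^(2/3) √S = (1/0.016) × 0.3527^(2/3) × √0.0032 = 1.765 m/s. Hydraulic depth D_h = A/T = 0.8231/1.79 = 0.4599 m.
Froude number Fr = V/√(g·D_h) = 1.765/√(9.81×0.4599) = 0.831, which is less than 1, so the flow is subcritical.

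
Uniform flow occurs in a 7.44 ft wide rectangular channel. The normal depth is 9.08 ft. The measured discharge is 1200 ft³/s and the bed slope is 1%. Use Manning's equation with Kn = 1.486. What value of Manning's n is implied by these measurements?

Flow area A = b·y = 7.44 × 9.08 = 67.56 ft². Wetted perimeter P = b + 2y = 7.44 + 2×9.08 = 25.6 ft.
Hydraulic radius R = A/P = 67.56/25.6 = 2.639 ft.
Rearranging Manning's equation: n = (1.486/Q) A R^(2/3) S^(1/2) = (1.486/1200) × 67.56 × 2.639^(2/3) × √0.01 = 0.016.

n = 0.016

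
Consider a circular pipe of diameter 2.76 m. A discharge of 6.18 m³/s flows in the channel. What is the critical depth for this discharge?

At critical depth, Q² T / (g A³) = 1, i.e. A³/T = Q²/g = 6.18²/9.81 = 3.893.
At y = 0.864 m: A³/T = 1.604 — short.
At y = 1.38 m: A³/T = 9.699 — over.
At y = 1.09 m: A³/T = 3.93 — matches.

y_c = 1.09 m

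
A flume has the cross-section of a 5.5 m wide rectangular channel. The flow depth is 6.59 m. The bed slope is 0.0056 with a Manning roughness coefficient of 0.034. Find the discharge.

Flow area A = b·y = 5.5 × 6.59 = 36.24 m². Wetted perimeter P = b + 2y = 5.5 + 2×6.59 = 18.68 m.
Hydraulic radius R = A/P = 36.24/18.68 = 1.94 m.
Manning's equation: Q = (1/n) A R^(2/3) S^(1/2) = (1/0.034) × 36.24 × 1.94^(2/3) × 0.0056^(1/2) = 124 m³/s.

Q = 124 m³/s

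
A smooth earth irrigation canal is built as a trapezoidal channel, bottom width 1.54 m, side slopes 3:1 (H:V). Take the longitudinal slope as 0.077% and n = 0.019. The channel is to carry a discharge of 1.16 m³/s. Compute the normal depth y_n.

Manning's equation rearranged: A R^(2/3) = nQ / (1·√S) = 0.019 × 1.16 / (√0.00077) = 0.7943.
Try y = 0.388 m: A R^(2/3) = 0.4303 — low.
Try y = 0.665 m: A R^(2/3) = 1.296 — high.
Try y = 0.526 m: A R^(2/3) = 0.7942 — close enough.

y_n = 0.526 m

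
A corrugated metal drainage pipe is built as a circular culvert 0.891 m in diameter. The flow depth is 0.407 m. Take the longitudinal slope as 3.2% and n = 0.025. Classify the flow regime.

For a circular section of diameter D = 0.891 m at depth y = 0.407 m, the central angle is θ = 2 arccos(1 − 2y/D) = 2.969 rad. Then A = (D²/8)(θ − sin θ) = 0.2775 m² and P = Dθ/2 = 1.322 m.
Hydraulic radius R = A/P = 0.2775/1.322 = 0.2098 m.
V = (1/n) R^(2/3) √S = (1/0.025) × 0.2098^(2/3) × √0.032 = 2.527 m/s. Hydraulic depth D_h = A/T = 0.2775/0.8877 = 0.3126 m.
Froude number Fr = V/√(g·D_h) = 2.527/√(9.81×0.3126) = 1.44, which is greater than 1, so the flow is supercritical.

supercritical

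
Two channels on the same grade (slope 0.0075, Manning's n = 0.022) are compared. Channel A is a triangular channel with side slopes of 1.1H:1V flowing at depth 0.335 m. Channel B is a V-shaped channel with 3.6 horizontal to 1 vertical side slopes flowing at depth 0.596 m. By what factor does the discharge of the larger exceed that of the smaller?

18.1

Channel A: For a triangular section with side slope z = 1.1: A = zy² = 1.1×0.335² = 0.1234 m²; P = 2y√(1+z²) = 2×0.335×1.487 = 0.996 m. Hydraulic radius R = A/P = 0.1234/0.996 = 0.1239 m. Q_A = (1/0.022)·0.1234·0.1239^(2/3)·√0.0075 = 0.1208 m³/s.
Channel B: For a triangular section with side slope z = 3.6: A = zy² = 3.6×0.596² = 1.279 m²; P = 2y√(1+z²) = 2×0.596×3.736 = 4.454 m. Hydraulic radius R = A/P = 1.279/4.454 = 0.2871 m. Q_B = (1/0.022)·1.279·0.2871^(2/3)·√0.0075 = 2.191 m³/s.
The larger discharge is 2.191 m³/s and the smaller is 0.1208 m³/s; the ratio is 18.1.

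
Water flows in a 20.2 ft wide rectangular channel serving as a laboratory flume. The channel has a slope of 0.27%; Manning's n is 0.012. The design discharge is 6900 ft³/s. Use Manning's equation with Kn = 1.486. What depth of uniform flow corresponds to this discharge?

y_n = 15.8 ft

Manning's equation rearranged: A R^(2/3) = nQ / (1.486·√S) = 0.012 × 6900 / (1.486 × √0.0027) = 1072.
Trying y = 19.7 ft: A R^(2/3) = 1411 — too large.
Trying y = 11 ft: A R^(2/3) = 672.5 — too small.
Trying y = 15.8 ft: A R^(2/3) = 1073 — matches.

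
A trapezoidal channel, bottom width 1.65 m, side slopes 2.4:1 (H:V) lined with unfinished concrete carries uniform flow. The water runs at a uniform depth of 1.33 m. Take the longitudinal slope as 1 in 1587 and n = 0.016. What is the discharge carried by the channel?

Q = 8.35 m³/s

With bottom width b = 1.65 m and side slope z = 2.4: A = (b + zy)y = (1.65 + 2.4×1.33)×1.33 = 6.44 m²; P = b + 2y√(1+z²) = 1.65 + 2×1.33×2.6 = 8.566 m.
Hydraulic radius R = A/P = 6.44/8.566 = 0.7518 m.
Manning's equation: Q = (1/n) A R^(2/3) S^(1/2) = (1/0.016) × 6.44 × 0.7518^(2/3) × 0.0006301^(1/2) = 8.35 m³/s.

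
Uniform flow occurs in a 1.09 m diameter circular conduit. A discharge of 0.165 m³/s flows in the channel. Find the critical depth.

y_c = 0.22 m

At critical depth, Q² T / (g A³) = 1, i.e. A³/T = Q²/g = 0.165²/9.81 = 0.002775.
At y = 0.247 m: A³/T = 0.004384 — too large.
At y = 0.22 m: A³/T = 0.002787 — matches.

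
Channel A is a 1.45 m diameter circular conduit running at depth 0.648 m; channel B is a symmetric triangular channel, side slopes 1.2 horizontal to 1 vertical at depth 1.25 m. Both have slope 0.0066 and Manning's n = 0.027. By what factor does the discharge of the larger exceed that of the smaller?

3.33

Channel A: For a circular section of diameter D = 1.45 m at depth y = 0.648 m, the central angle is θ = 2 arccos(1 − 2y/D) = 2.929 rad. Then A = (D²/8)(θ − sin θ) = 0.7142 m² and P = Dθ/2 = 2.123 m. Hydraulic radius R = A/P = 0.7142/2.123 = 0.3364 m. Q_A = (1/0.027)·0.7142·0.3364^(2/3)·√0.0066 = 1.039 m³/s.
Channel B: For a triangular section with side slope z = 1.2: A = zy² = 1.2×1.25² = 1.875 m²; P = 2y√(1+z²) = 2×1.25×1.562 = 3.905 m. Hydraulic radius R = A/P = 1.875/3.905 = 0.4801 m. Q_B = (1/0.027)·1.875·0.4801^(2/3)·√0.0066 = 3.459 m³/s.
The larger discharge is 3.459 m³/s and the smaller is 1.039 m³/s; the ratio is 3.33.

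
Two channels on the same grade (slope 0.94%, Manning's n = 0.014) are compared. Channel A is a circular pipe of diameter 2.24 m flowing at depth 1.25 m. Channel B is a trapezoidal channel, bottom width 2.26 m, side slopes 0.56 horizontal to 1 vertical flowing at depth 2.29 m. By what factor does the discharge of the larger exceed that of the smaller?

Channel A: For a circular section of diameter D = 2.24 m at depth y = 1.25 m, the central angle is θ = 2 arccos(1 − 2y/D) = 3.374 rad. Then A = (D²/8)(θ − sin θ) = 2.261 m² and P = Dθ/2 = 3.779 m. Hydraulic radius R = A/P = 2.261/3.779 = 0.5983 m. Q_A = (1/0.014)·2.261·0.5983^(2/3)·√0.0094 = 11.12 m³/s.
Channel B: With bottom width b = 2.26 m and side slope z = 0.56: A = (b + zy)y = (2.26 + 0.56×2.29)×2.29 = 8.112 m²; P = b + 2y√(1+z²) = 2.26 + 2×2.29×1.146 = 7.509 m. Hydraulic radius R = A/P = 8.112/7.509 = 1.08 m. Q_B = (1/0.014)·8.112·1.08^(2/3)·√0.0094 = 59.15 m³/s.
The larger discharge is 59.15 m³/s and the smaller is 11.12 m³/s; the ratio is 5.32.

5.32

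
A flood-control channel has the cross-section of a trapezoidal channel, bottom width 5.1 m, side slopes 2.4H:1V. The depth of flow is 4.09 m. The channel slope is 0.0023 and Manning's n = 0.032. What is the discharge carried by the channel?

With bottom width b = 5.1 m and side slope z = 2.4: A = (b + zy)y = (5.1 + 2.4×4.09)×4.09 = 61.01 m²; P = b + 2y√(1+z²) = 5.1 + 2×4.09×2.6 = 26.37 m.
Hydraulic radius R = A/P = 61.01/26.37 = 2.314 m.
Manning's equation: Q = (1/n) A R^(2/3) S^(1/2) = (1/0.032) × 61.01 × 2.314^(2/3) × 0.0023^(1/2) = 160 m³/s.

Q = 160 m³/s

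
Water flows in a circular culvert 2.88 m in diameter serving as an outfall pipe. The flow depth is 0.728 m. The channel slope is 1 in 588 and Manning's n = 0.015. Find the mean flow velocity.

V = 1.56 m/s

For a circular section of diameter D = 2.88 m at depth y = 0.728 m, the central angle is θ = 2 arccos(1 − 2y/D) = 2.107 rad. Then A = (D²/8)(θ − sin θ) = 1.294 m² and P = Dθ/2 = 3.034 m.
Hydraulic radius R = A/P = 1.294/3.034 = 0.4263 m.
From Manning's equation, V = (1/n) R^(2/3) S^(1/2) = (1/0.015) × 0.4263^(2/3) × 0.001701^(1/2) = 1.56 m/s.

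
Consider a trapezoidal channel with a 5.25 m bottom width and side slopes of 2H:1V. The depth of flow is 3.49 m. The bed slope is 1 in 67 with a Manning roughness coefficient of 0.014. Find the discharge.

Q = 600 m³/s

With bottom width b = 5.25 m and side slope z = 2: A = (b + zy)y = (5.25 + 2×3.49)×3.49 = 42.68 m²; P = b + 2y√(1+z²) = 5.25 + 2×3.49×2.236 = 20.86 m.
Hydraulic radius R = A/P = 42.68/20.86 = 2.046 m.
Manning's equation: Q = (1/n) A R^(2/3) S^(1/2) = (1/0.014) × 42.68 × 2.046^(2/3) × 0.01493^(1/2) = 600 m³/s.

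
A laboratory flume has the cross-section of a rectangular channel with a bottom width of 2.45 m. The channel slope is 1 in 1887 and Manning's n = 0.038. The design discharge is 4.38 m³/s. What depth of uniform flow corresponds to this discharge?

y_n = 3.2 m

Manning's equation rearranged: A R^(2/3) = nQ / (1·√S) = 0.038 × 4.38 / (√0.0005299) = 7.23.
Try y = 3.53 m: A R^(2/3) = 8.118 — over.
Try y = 2.71 m: A R^(2/3) = 5.928 — short.
Try y = 3.2 m: A R^(2/3) = 7.232 — matches.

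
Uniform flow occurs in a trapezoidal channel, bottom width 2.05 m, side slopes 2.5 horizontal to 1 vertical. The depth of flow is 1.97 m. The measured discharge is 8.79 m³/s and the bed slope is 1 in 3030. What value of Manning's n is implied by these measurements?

With bottom width b = 2.05 m and side slope z = 2.5: A = (b + zy)y = (2.05 + 2.5×1.97)×1.97 = 13.74 m²; P = b + 2y√(1+z²) = 2.05 + 2×1.97×2.693 = 12.66 m.
Hydraulic radius R = A/P = 13.74/12.66 = 1.085 m.
Rearranging Manning's equation: n = (1/Q) A R^(2/3) S^(1/2) = (1/8.79) × 13.74 × 1.085^(2/3) × √0.00033 = 0.03.

n = 0.03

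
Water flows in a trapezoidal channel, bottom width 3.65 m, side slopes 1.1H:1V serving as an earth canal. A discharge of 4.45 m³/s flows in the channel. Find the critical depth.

At critical depth, Q² T / (g A³) = 1, i.e. A³/T = Q²/g = 4.45²/9.81 = 2.019.
At y = 0.604 m: A³/T = 3.554 — high.
At y = 0.443 m: A³/T = 1.331 — low.
At y = 0.506 m: A³/T = 2.025 — close enough.

y_c = 0.506 m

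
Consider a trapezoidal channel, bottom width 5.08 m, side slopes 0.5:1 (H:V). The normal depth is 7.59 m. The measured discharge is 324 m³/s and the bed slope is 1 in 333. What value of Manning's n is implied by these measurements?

With bottom width b = 5.08 m and side slope z = 0.5: A = (b + zy)y = (5.08 + 0.5×7.59)×7.59 = 67.36 m²; P = b + 2y√(1+z²) = 5.08 + 2×7.59×1.118 = 22.05 m.
Hydraulic radius R = A/P = 67.36/22.05 = 3.055 m.
Rearranging Manning's equation: n = (1/Q) A R^(2/3) S^(1/2) = (1/324) × 67.36 × 3.055^(2/3) × √0.003003 = 0.024.

n = 0.024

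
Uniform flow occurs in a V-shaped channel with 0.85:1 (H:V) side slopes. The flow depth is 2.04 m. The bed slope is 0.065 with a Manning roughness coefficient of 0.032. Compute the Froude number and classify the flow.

For a triangular section with side slope z = 0.85: A = zy² = 0.85×2.04² = 3.537 m²; P = 2y√(1+z²) = 2×2.04×1.312 = 5.355 m.
Hydraulic radius R = A/P = 3.537/5.355 = 0.6606 m.
V = (1/n) R^(2/3) √S = (1/0.032) × 0.6606^(2/3) × √0.065 = 6.043 m/s. Hydraulic depth D_h = A/T = 3.537/3.468 = 1.02 m.
Froude number Fr = V/√(g·D_h) = 6.043/√(9.81×1.02) = 1.91, which is greater than 1, so the flow is supercritical.

supercritical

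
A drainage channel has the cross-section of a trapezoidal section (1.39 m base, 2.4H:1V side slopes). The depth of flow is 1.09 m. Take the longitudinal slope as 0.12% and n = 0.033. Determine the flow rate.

With bottom width b = 1.39 m and side slope z = 2.4: A = (b + zy)y = (1.39 + 2.4×1.09)×1.09 = 4.367 m²; P = b + 2y√(1+z²) = 1.39 + 2×1.09×2.6 = 7.058 m.
Hydraulic radius R = A/P = 4.367/7.058 = 0.6187 m.
Manning's equation: Q = (1/n) A R^(2/3) S^(1/2) = (1/0.033) × 4.367 × 0.6187^(2/3) × 0.0012^(1/2) = 3.33 m³/s.

Q = 3.33 m³/s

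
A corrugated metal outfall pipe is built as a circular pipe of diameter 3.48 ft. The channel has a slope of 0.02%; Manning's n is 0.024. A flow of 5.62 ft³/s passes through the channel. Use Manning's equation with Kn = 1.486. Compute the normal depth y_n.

y_n = 2.23 ft

Manning's equation rearranged: A R^(2/3) = nQ / (1.486·√S) = 0.024 × 5.62 / (1.486 × √0.0002) = 6.418.
Try y = 1.94 ft: A R^(2/3) = 5.189 — too small.
Try y = 2.43 ft: A R^(2/3) = 7.234 — too large.
Try y = 2.23 ft: A R^(2/3) = 6.424 — close enough.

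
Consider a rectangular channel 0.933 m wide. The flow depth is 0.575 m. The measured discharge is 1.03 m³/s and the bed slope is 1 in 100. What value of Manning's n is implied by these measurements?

n = 0.0211

Flow area A = b·y = 0.933 × 0.575 = 0.5365 m². Wetted perimeter P = b + 2y = 0.933 + 2×0.575 = 2.083 m.
Hydraulic radius R = A/P = 0.5365/2.083 = 0.2575 m.
Rearranging Manning's equation: n = (1/Q) A R^(2/3) S^(1/2) = (1/1.03) × 0.5365 × 0.2575^(2/3) × √0.01 = 0.0211.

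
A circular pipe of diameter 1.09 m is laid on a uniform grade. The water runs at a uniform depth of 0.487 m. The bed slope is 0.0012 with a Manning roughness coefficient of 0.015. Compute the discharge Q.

Q = 0.373 m³/s

For a circular section of diameter D = 1.09 m at depth y = 0.487 m, the central angle is θ = 2 arccos(1 − 2y/D) = 2.928 rad. Then A = (D²/8)(θ − sin θ) = 0.4035 m² and P = Dθ/2 = 1.596 m.
Hydraulic radius R = A/P = 0.4035/1.596 = 0.2528 m.
Manning's equation: Q = (1/n) A R^(2/3) S^(1/2) = (1/0.015) × 0.4035 × 0.2528^(2/3) × 0.0012^(1/2) = 0.373 m³/s.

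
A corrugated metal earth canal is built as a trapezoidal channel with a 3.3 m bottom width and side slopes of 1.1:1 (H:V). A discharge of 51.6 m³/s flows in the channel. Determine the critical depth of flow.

At critical depth, Q² T / (g A³) = 1, i.e. A³/T = Q²/g = 51.6²/9.81 = 271.4.
Try y = 1.97 m: A³/T = 163.6 — low.
Try y = 2.84 m: A³/T = 636 — high.
Try y = 2.26 m: A³/T = 270.3 — matches.

y_c = 2.26 m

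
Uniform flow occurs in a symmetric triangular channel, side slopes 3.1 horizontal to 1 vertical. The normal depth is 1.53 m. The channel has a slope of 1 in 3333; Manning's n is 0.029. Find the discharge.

Q = 3.51 m³/s

For a triangular section with side slope z = 3.1: A = zy² = 3.1×1.53² = 7.257 m²; P = 2y√(1+z²) = 2×1.53×3.257 = 9.967 m.
Hydraulic radius R = A/P = 7.257/9.967 = 0.7281 m.
Manning's equation: Q = (1/n) A R^(2/3) S^(1/2) = (1/0.029) × 7.257 × 0.7281^(2/3) × 0.0003^(1/2) = 3.51 m³/s.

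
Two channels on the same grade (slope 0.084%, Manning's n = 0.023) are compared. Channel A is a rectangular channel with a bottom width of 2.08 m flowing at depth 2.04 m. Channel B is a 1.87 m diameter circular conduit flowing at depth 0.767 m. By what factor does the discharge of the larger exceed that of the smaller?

5.67

Channel A: Flow area A = b·y = 2.08 × 2.04 = 4.243 m². Wetted perimeter P = b + 2y = 2.08 + 2×2.04 = 6.16 m. Hydraulic radius R = A/P = 4.243/6.16 = 0.6888 m. Q_A = (1/0.023)·4.243·0.6888^(2/3)·√0.00084 = 4.17 m³/s.
Channel B: For a circular section of diameter D = 1.87 m at depth y = 0.767 m, the central angle is θ = 2 arccos(1 − 2y/D) = 2.78 rad. Then A = (D²/8)(θ − sin θ) = 1.061 m² and P = Dθ/2 = 2.6 m. Hydraulic radius R = A/P = 1.061/2.6 = 0.4081 m. Q_B = (1/0.023)·1.061·0.4081^(2/3)·√0.00084 = 0.7354 m³/s.
The larger discharge is 4.17 m³/s and the smaller is 0.7354 m³/s; the ratio is 5.67.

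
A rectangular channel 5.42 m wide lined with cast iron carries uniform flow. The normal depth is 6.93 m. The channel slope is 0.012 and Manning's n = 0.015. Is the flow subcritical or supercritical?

Flow area A = b·y = 5.42 × 6.93 = 37.56 m². Wetted perimeter P = b + 2y = 5.42 + 2×6.93 = 19.28 m.
Hydraulic radius R = A/P = 37.56/19.28 = 1.948 m.
V = (1/n) R^(2/3) √S = (1/0.015) × 1.948^(2/3) × √0.012 = 11.39 m/s. Hydraulic depth D_h = A/T = 37.56/5.42 = 6.93 m.
Froude number Fr = V/√(g·D_h) = 11.39/√(9.81×6.93) = 1.38, which is greater than 1, so the flow is supercritical.

supercritical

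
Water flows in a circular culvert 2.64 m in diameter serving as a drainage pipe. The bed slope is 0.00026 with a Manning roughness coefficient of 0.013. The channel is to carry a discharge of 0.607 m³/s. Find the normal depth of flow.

y_n = 0.612 m

Manning's equation rearranged: A R^(2/3) = nQ / (1·√S) = 0.013 × 0.607 / (√0.00026) = 0.4894.
Trying y = 0.429 m: A R^(2/3) = 0.2379 — low.
Trying y = 0.747 m: A R^(2/3) = 0.7252 — high.
Trying y = 0.612 m: A R^(2/3) = 0.4891 — matches.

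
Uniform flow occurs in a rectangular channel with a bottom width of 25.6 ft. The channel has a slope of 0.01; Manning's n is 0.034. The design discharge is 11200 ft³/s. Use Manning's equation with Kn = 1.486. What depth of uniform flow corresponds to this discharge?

y_n = 24.3 ft

Manning's equation rearranged: A R^(2/3) = nQ / (1.486·√S) = 0.034 × 11200 / (1.486 × √0.01) = 2563.
At y = 28 ft: A R^(2/3) = 3052 — over.
At y = 24.3 ft: A R^(2/3) = 2567 — matches.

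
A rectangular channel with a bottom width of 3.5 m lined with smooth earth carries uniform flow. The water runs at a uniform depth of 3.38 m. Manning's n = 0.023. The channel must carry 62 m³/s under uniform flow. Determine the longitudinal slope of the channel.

Flow area A = b·y = 3.5 × 3.38 = 11.83 m². Wetted perimeter P = b + 2y = 3.5 + 2×3.38 = 10.26 m.
Hydraulic radius R = A/P = 11.83/10.26 = 1.153 m.
From Manning's equation, S = [nQ / (1 A R^(2/3))]² = [0.023 × 62 / (1 × 11.83 × 1.153^(2/3))]² = 0.012.

S = 0.012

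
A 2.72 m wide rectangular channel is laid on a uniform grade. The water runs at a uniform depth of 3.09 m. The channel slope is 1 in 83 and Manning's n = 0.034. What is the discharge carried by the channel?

Flow area A = b·y = 2.72 × 3.09 = 8.405 m². Wetted perimeter P = b + 2y = 2.72 + 2×3.09 = 8.9 m.
Hydraulic radius R = A/P = 8.405/8.9 = 0.9444 m.
Manning's equation: Q = (1/n) A R^(2/3) S^(1/2) = (1/0.034) × 8.405 × 0.9444^(2/3) × 0.01205^(1/2) = 26.1 m³/s.

Q = 26.1 m³/s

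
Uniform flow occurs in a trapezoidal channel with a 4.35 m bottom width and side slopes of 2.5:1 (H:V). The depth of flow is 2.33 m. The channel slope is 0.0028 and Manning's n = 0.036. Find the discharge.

With bottom width b = 4.35 m and side slope z = 2.5: A = (b + zy)y = (4.35 + 2.5×2.33)×2.33 = 23.71 m²; P = b + 2y√(1+z²) = 4.35 + 2×2.33×2.693 = 16.9 m.
Hydraulic radius R = A/P = 23.71/16.9 = 1.403 m.
Manning's equation: Q = (1/n) A R^(2/3) S^(1/2) = (1/0.036) × 23.71 × 1.403^(2/3) × 0.0028^(1/2) = 43.7 m³/s.

Q = 43.7 m³/s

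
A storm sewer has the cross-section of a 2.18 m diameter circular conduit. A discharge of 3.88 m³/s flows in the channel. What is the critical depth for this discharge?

At critical depth, Q² T / (g A³) = 1, i.e. A³/T = Q²/g = 3.88²/9.81 = 1.535.
Trying y = 0.634 m: A³/T = 0.3706 — low.
Trying y = 1.05 m: A³/T = 2.585 — high.
Trying y = 0.916 m: A³/T = 1.533 — matches.

y_c = 0.916 m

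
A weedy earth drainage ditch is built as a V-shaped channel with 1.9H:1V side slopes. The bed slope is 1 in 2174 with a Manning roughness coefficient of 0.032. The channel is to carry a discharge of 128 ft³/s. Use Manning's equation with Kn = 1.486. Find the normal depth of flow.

Manning's equation rearranged: A R^(2/3) = nQ / (1.486·√S) = 0.032 × 128 / (1.486 × √0.00046) = 128.5.
Trying y = 4.22 ft: A R^(2/3) = 51.31 — low.
Trying y = 7.56 ft: A R^(2/3) = 242.9 — high.
Trying y = 5.95 ft: A R^(2/3) = 128.2 — ≈ 128.5.

y_n = 5.95 ft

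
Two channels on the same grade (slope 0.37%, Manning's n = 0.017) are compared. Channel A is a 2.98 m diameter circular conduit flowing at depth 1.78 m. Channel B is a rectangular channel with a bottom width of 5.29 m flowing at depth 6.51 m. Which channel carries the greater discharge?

Channel A: For a circular section of diameter D = 2.98 m at depth y = 1.78 m, the central angle is θ = 2 arccos(1 − 2y/D) = 3.533 rad. Then A = (D²/8)(θ − sin θ) = 4.346 m² and P = Dθ/2 = 5.265 m. Hydraulic radius R = A/P = 4.346/5.265 = 0.8255 m. Q_A = (1/0.017)·4.346·0.8255^(2/3)·√0.0037 = 13.68 m³/s.
Channel B: Flow area A = b·y = 5.29 × 6.51 = 34.44 m². Wetted perimeter P = b + 2y = 5.29 + 2×6.51 = 18.31 m. Hydraulic radius R = A/P = 34.44/18.31 = 1.881 m. Q_B = (1/0.017)·34.44·1.881^(2/3)·√0.0037 = 187.8 m³/s.
Q_A = 13.68 m³/s vs Q_B = 187.8 m³/s, so channel B carries more.

channel B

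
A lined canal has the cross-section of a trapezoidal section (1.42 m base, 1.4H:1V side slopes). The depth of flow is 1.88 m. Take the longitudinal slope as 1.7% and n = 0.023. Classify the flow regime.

With bottom width b = 1.42 m and side slope z = 1.4: A = (b + zy)y = (1.42 + 1.4×1.88)×1.88 = 7.618 m²; P = b + 2y√(1+z²) = 1.42 + 2×1.88×1.72 = 7.889 m.
Hydraulic radius R = A/P = 7.618/7.889 = 0.9656 m.
V = (1/n) R^(2/3) √S = (1/0.023) × 0.9656^(2/3) × √0.017 = 5.538 m/s. Hydraulic depth D_h = A/T = 7.618/6.684 = 1.14 m.
Froude number Fr = V/√(g·D_h) = 5.538/√(9.81×1.14) = 1.66, which is greater than 1, so the flow is supercritical.

supercritical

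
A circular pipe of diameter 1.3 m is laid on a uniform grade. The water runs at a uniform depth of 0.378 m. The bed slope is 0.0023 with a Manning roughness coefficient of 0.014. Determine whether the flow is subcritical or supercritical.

subcritical

For a circular section of diameter D = 1.3 m at depth y = 0.378 m, the central angle is θ = 2 arccos(1 − 2y/D) = 2.278 rad. Then A = (D²/8)(θ − sin θ) = 0.3207 m² and P = Dθ/2 = 1.481 m.
Hydraulic radius R = A/P = 0.3207/1.481 = 0.2166 m.
V = (1/n) R^(2/3) √S = (1/0.014) × 0.2166^(2/3) × √0.0023 = 1.235 m/s. Hydraulic depth D_h = A/T = 0.3207/1.181 = 0.2716 m.
Froude number Fr = V/√(g·D_h) = 1.235/√(9.81×0.2716) = 0.757, which is less than 1, so the flow is subcritical.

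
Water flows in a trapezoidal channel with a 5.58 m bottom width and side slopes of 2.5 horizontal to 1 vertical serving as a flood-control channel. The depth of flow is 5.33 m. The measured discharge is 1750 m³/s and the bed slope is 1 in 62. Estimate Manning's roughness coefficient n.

n = 0.015

With bottom width b = 5.58 m and side slope z = 2.5: A = (b + zy)y = (5.58 + 2.5×5.33)×5.33 = 100.8 m²; P = b + 2y√(1+z²) = 5.58 + 2×5.33×2.693 = 34.28 m.
Hydraulic radius R = A/P = 100.8/34.28 = 2.939 m.
Rearranging Manning's equation: n = (1/Q) A R^(2/3) S^(1/2) = (1/1750) × 100.8 × 2.939^(2/3) × √0.01613 = 0.015.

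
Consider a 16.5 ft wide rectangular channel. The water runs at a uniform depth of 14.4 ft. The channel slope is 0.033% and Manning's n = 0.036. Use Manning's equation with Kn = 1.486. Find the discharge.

Flow area A = b·y = 16.5 × 14.4 = 237.6 ft². Wetted perimeter P = b + 2y = 16.5 + 2×14.4 = 45.3 ft.
Hydraulic radius R = A/P = 237.6/45.3 = 5.245 ft.
Manning's equation: Q = (1.486/n) A R^(2/3) S^(1/2) = (1.486/0.036) × 237.6 × 5.245^(2/3) × 0.00033^(1/2) = 538 ft³/s.

Q = 538 ft³/s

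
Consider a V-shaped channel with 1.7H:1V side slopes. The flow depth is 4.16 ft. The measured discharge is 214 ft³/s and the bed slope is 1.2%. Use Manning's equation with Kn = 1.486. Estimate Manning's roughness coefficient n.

For a triangular section with side slope z = 1.7: A = zy² = 1.7×4.16² = 29.42 ft²; P = 2y√(1+z²) = 2×4.16×1.972 = 16.41 ft.
Hydraulic radius R = A/P = 29.42/16.41 = 1.793 ft.
Rearranging Manning's equation: n = (1.486/Q) A R^(2/3) S^(1/2) = (1.486/214) × 29.42 × 1.793^(2/3) × √0.012 = 0.033.

n = 0.033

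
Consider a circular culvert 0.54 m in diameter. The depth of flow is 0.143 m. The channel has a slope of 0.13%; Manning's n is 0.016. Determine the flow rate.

For a circular section of diameter D = 0.54 m at depth y = 0.143 m, the central angle is θ = 2 arccos(1 − 2y/D) = 2.162 rad. Then A = (D²/8)(θ − sin θ) = 0.04855 m² and P = Dθ/2 = 0.5838 m.
Hydraulic radius R = A/P = 0.04855/0.5838 = 0.08317 m.
Manning's equation: Q = (1/n) A R^(2/3) S^(1/2) = (1/0.016) × 0.04855 × 0.08317^(2/3) × 0.0013^(1/2) = 0.0208 m³/s.

Q = 0.0208 m³/s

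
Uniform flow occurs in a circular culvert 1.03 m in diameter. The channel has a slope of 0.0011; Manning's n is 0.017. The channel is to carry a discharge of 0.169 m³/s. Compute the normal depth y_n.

y_n = 0.356 m

Manning's equation rearranged: A R^(2/3) = nQ / (1·√S) = 0.017 × 0.169 / (√0.0011) = 0.08662.
At y = 0.287 m: A R^(2/3) = 0.0572 — low.
At y = 0.385 m: A R^(2/3) = 0.1003 — high.
At y = 0.356 m: A R^(2/3) = 0.0866 — ≈ 0.08662.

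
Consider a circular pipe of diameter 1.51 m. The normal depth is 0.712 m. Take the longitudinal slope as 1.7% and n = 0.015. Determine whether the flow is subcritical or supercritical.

supercritical

For a circular section of diameter D = 1.51 m at depth y = 0.712 m, the central angle is θ = 2 arccos(1 − 2y/D) = 3.028 rad. Then A = (D²/8)(θ − sin θ) = 0.8305 m² and P = Dθ/2 = 2.286 m.
Hydraulic radius R = A/P = 0.8305/2.286 = 0.3633 m.
V = (1/n) R^(2/3) √S = (1/0.015) × 0.3633^(2/3) × √0.017 = 4.426 m/s. Hydraulic depth D_h = A/T = 0.8305/1.508 = 0.5509 m.
Froude number Fr = V/√(g·D_h) = 4.426/√(9.81×0.5509) = 1.9, which is greater than 1, so the flow is supercritical.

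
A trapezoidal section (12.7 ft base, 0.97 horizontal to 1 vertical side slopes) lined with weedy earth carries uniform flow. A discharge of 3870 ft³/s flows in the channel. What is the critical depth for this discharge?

At critical depth, Q² T / (g A³) = 1, i.e. A³/T = Q²/g = 3870²/32.2 = 465100.
Try y = 12.9 ft: A³/T = 912000 — high.
Try y = 8.19 ft: A³/T = 169100 — low.
Try y = 10.8 ft: A³/T = 466000 — close enough.

y_c = 10.8 ft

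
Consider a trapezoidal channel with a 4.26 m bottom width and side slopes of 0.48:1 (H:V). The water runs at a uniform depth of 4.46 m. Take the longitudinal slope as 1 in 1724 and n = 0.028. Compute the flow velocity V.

V = 1.37 m/s

With bottom width b = 4.26 m and side slope z = 0.48: A = (b + zy)y = (4.26 + 0.48×4.46)×4.46 = 28.55 m²; P = b + 2y√(1+z²) = 4.26 + 2×4.46×1.109 = 14.15 m.
Hydraulic radius R = A/P = 28.55/14.15 = 2.017 m.
From Manning's equation, V = (1/n) R^(2/3) S^(1/2) = (1/0.028) × 2.017^(2/3) × 0.00058^(1/2) = 1.37 m/s.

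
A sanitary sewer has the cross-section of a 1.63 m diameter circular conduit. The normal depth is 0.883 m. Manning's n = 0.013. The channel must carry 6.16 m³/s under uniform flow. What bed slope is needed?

S = 0.0149

For a circular section of diameter D = 1.63 m at depth y = 0.883 m, the central angle is θ = 2 arccos(1 − 2y/D) = 3.309 rad. Then A = (D²/8)(θ − sin θ) = 1.154 m² and P = Dθ/2 = 2.697 m.
Hydraulic radius R = A/P = 1.154/2.697 = 0.428 m.
From Manning's equation, S = [nQ / (1 A R^(2/3))]² = [0.013 × 6.16 / (1 × 1.154 × 0.428^(2/3))]² = 0.0149.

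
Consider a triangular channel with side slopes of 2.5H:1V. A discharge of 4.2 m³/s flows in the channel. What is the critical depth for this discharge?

At critical depth, Q² T / (g A³) = 1, i.e. A³/T = Q²/g = 4.2²/9.81 = 1.798.
Trying y = 0.7 m: A³/T = 0.5252 — too small.
Trying y = 1.02 m: A³/T = 3.45 — too large.
Trying y = 0.895 m: A³/T = 1.795 — matches.

y_c = 0.895 m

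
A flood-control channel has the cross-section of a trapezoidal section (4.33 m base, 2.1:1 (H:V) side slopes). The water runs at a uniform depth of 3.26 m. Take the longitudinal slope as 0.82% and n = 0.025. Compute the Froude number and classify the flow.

supercritical

With bottom width b = 4.33 m and side slope z = 2.1: A = (b + zy)y = (4.33 + 2.1×3.26)×3.26 = 36.43 m²; P = b + 2y√(1+z²) = 4.33 + 2×3.26×2.326 = 19.5 m.
Hydraulic radius R = A/P = 36.43/19.5 = 1.869 m.
V = (1/n) R^(2/3) √S = (1/0.025) × 1.869^(2/3) × √0.0082 = 5.496 m/s. Hydraulic depth D_h = A/T = 36.43/18.02 = 2.022 m.
Froude number Fr = V/√(g·D_h) = 5.496/√(9.81×2.022) = 1.23, which is greater than 1, so the flow is supercritical.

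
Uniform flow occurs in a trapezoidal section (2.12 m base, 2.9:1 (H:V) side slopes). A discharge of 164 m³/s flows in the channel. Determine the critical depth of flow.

y_c = 3.31 m

At critical depth, Q² T / (g A³) = 1, i.e. A³/T = Q²/g = 164²/9.81 = 2742.
At y = 2.57 m: A³/T = 874.6 — short.
At y = 4.15 m: A³/T = 7740 — over.
At y = 3.31 m: A³/T = 2738 — close enough.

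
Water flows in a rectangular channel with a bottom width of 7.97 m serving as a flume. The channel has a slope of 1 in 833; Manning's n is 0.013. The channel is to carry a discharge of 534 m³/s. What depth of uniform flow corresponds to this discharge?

Manning's equation rearranged: A R^(2/3) = nQ / (1·√S) = 0.013 × 534 / (√0.0012) = 200.4.
Trying y = 8.93 m: A R^(2/3) = 139.9 — short.
Trying y = 15.2 m: A R^(2/3) = 260.7 — over.
Trying y = 12.1 m: A R^(2/3) = 200.5 — ≈ 200.4.

y_n = 12.1 m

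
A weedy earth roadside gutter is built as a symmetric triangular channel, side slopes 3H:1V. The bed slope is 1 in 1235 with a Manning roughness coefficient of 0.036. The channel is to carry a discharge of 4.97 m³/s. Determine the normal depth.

y_n = 1.59 m

Manning's equation rearranged: A R^(2/3) = nQ / (1·√S) = 0.036 × 4.97 / (√0.0008097) = 6.288.
Trying y = 1.8 m: A R^(2/3) = 8.748 — too large.
Trying y = 1.27 m: A R^(2/3) = 3.451 — too small.
Trying y = 1.59 m: A R^(2/3) = 6.284 — ≈ 6.288.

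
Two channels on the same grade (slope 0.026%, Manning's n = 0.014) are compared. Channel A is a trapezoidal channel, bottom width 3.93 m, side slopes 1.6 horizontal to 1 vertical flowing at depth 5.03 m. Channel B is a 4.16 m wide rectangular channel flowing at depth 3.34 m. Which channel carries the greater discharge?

Channel A: With bottom width b = 3.93 m and side slope z = 1.6: A = (b + zy)y = (3.93 + 1.6×5.03)×5.03 = 60.25 m²; P = b + 2y√(1+z²) = 3.93 + 2×5.03×1.887 = 22.91 m. Hydraulic radius R = A/P = 60.25/22.91 = 2.63 m. Q_A = (1/0.014)·60.25·2.63^(2/3)·√0.00026 = 132.2 m³/s.
Channel B: Flow area A = b·y = 4.16 × 3.34 = 13.89 m². Wetted perimeter P = b + 2y = 4.16 + 2×3.34 = 10.84 m. Hydraulic radius R = A/P = 13.89/10.84 = 1.282 m. Q_B = (1/0.014)·13.89·1.282^(2/3)·√0.00026 = 18.88 m³/s.
Q_A = 132.2 m³/s vs Q_B = 18.88 m³/s, so channel A carries more.

channel A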